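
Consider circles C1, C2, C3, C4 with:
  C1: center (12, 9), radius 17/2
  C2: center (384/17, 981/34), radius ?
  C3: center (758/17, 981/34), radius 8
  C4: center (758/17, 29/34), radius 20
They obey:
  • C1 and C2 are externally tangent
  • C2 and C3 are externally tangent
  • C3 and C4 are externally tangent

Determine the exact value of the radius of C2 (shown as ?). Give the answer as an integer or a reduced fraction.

14

1. [ext C1·C2]  r_C2² + 17r_C2 − 434 = 0  ⇒  r_C2 = 14 (r>0 drops 1)
2. [ext C2·C3]  r_C2² + 16r_C2 − 420 = 0  ⇒  r_C2 = 14 (r>0 drops 1)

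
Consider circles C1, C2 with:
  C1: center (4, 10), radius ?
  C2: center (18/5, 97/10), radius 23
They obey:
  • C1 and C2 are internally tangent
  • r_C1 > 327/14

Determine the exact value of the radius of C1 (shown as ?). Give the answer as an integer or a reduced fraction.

47/2

1. [int C1,C2]  r_C1² − 46r_C1 + 2115/4 = 0  ⇒  r_C1 = 45/2 or 47/2
2. given r_C1 > 327/14: keep 47/2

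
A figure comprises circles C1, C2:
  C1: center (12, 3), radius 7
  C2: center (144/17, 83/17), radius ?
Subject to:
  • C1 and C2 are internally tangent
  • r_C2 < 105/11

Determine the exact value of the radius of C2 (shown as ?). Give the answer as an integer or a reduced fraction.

3

1. [int C1,C2]  r_C2² − 14r_C2 + 33 = 0  ⇒  r_C2 = 3 or 11
2. given r_C2 < 105/11: keep 3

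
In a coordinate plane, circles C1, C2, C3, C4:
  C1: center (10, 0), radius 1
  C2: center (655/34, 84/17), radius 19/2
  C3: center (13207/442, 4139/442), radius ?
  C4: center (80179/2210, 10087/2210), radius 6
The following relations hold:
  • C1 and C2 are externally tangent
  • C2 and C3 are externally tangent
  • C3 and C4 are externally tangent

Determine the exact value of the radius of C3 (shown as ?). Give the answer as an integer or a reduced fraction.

2

1. [ext C2·C3]  r_C3² + 19r_C3 − 42 = 0  ⇒  r_C3 = 2 (r>0 drops 1)
2. [ext C3·C4]  r_C3² + 12r_C3 − 28 = 0  ⇒  r_C3 = 2 (r>0 drops 1)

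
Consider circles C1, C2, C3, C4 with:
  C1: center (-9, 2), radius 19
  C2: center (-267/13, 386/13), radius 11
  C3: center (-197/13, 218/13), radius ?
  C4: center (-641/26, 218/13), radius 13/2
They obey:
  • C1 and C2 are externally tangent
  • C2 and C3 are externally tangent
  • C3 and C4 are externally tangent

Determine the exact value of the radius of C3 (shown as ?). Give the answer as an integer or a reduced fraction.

1. [ext C2·C3]  r_C3² + 22r_C3 − 75 = 0  ⇒  r_C3 = 3 (r>0 drops 1)
2. [ext C3·C4]  r_C3² + 13r_C3 − 48 = 0  ⇒  r_C3 = 3 (r>0 drops 1)

3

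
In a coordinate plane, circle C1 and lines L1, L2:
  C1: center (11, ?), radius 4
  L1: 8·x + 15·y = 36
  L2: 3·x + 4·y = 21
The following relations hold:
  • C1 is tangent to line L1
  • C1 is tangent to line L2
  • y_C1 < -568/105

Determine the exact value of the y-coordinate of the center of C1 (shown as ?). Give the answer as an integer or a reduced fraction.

1. [C1‖L1]  y_C1² + (104/15)y_C1 − 128/15 = 0  ⇒  y_C1 = -8 or 16/15
2. [C1‖L2]  y_C1² + 6y_C1 − 16 = 0  ⇒  y_C1 = -8 or 2

-8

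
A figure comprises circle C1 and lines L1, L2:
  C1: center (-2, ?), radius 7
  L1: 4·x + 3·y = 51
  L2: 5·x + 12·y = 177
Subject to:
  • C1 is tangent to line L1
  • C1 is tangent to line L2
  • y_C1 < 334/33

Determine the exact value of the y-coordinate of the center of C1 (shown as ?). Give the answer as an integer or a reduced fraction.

1. [C1‖L1]  y_C1² − (118/3)y_C1 + 752/3 = 0  ⇒  y_C1 = 8 or 94/3
2. [C1‖L2]  y_C1² − (187/6)y_C1 + 556/3 = 0  ⇒  y_C1 = 8 or 139/6

8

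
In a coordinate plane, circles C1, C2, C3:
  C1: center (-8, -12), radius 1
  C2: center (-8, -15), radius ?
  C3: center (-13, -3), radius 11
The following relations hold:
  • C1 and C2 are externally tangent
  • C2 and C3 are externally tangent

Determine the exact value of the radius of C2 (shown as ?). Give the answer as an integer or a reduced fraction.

2

1. [ext C1·C2]  r_C2² + 2r_C2 − 8 = 0  ⇒  r_C2 = 2 (r>0 drops 1)
2. [ext C2·C3]  r_C2² + 22r_C2 − 48 = 0  ⇒  r_C2 = 2 (r>0 drops 1)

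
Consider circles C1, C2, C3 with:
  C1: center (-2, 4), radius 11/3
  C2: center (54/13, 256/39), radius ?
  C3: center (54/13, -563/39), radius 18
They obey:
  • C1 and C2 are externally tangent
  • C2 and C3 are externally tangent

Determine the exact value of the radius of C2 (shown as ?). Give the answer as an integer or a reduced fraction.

1. [ext C1·C2]  r_C2² + (22/3)r_C2 − 31 = 0  ⇒  r_C2 = 3 (r>0 drops 1)
2. [ext C2·C3]  r_C2² + 36r_C2 − 117 = 0  ⇒  r_C2 = 3 (r>0 drops 1)

3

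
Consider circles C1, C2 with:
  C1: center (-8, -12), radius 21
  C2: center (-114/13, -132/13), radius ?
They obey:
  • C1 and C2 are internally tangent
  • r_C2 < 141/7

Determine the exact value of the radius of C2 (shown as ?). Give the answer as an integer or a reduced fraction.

1. [int C1,C2]  r_C2² − 42r_C2 + 437 = 0  ⇒  r_C2 = 19 or 23
2. given r_C2 < 141/7: keep 19

19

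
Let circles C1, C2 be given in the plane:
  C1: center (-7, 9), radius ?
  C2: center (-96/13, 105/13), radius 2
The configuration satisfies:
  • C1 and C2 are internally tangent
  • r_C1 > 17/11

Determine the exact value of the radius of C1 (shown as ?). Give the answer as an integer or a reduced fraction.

3

1. [int C1,C2]  r_C1² − 4r_C1 + 3 = 0  ⇒  r_C1 = 1 or 3
2. given r_C1 > 17/11: keep 3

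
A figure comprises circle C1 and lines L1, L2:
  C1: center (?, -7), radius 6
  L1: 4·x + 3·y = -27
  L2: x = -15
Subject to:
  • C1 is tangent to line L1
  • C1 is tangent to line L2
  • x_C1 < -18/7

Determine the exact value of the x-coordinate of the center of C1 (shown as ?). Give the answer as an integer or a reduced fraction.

1. [C1‖L1]  x_C1² + 3x_C1 − 54 = 0  ⇒  x_C1 = -9 or 6
2. [C1‖L2]  x_C1² + 30x_C1 + 189 = 0  ⇒  x_C1 = -21 or -9

-9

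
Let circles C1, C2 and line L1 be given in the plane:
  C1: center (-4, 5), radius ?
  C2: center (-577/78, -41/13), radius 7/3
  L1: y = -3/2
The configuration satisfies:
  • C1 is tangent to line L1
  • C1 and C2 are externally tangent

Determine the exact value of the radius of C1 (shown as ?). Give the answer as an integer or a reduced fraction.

13/2

1. [C1‖L1]  r_C1² − 169/4 = 0  ⇒  r_C1 = 13/2 (r>0 drops 1)
2. [ext C1·C2]  r_C1² + (14/3)r_C1 − 871/12 = 0  ⇒  r_C1 = 13/2 (r>0 drops 1)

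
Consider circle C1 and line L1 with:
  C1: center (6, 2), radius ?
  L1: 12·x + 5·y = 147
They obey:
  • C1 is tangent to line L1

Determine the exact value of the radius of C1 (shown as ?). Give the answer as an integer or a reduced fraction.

5

1. [C1‖L1]  r_C1² − 25 = 0  ⇒  r_C1 = 5 (r>0 drops 1)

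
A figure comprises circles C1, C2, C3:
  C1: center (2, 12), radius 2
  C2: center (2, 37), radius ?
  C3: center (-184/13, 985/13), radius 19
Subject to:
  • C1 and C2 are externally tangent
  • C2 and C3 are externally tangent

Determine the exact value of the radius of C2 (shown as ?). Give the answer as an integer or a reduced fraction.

1. [ext C1·C2]  r_C2² + 4r_C2 − 621 = 0  ⇒  r_C2 = 23 (r>0 drops 1)
2. [ext C2·C3]  r_C2² + 38r_C2 − 1403 = 0  ⇒  r_C2 = 23 (r>0 drops 1)

23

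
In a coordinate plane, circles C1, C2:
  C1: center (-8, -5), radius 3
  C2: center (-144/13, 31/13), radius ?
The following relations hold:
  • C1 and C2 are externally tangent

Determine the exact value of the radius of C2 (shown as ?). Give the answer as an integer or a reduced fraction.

5

1. [ext C1·C2]  r_C2² + 6r_C2 − 55 = 0  ⇒  r_C2 = 5 (r>0 drops 1)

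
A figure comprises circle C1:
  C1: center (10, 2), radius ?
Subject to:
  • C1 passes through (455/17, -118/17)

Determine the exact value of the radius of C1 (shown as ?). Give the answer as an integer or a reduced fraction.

19

1. [C1∋P]  r_C1² − 361 = 0  ⇒  r_C1 = 19 (r>0 drops 1)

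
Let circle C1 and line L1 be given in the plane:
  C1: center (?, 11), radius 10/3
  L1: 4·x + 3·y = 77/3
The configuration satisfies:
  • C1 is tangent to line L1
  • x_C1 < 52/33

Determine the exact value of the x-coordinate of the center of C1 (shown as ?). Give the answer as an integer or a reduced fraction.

1. [C1‖L1]  x_C1² + (11/3)x_C1 − 14 = 0  ⇒  x_C1 = -6 or 7/3
2. given x_C1 < 52/33: keep -6

-6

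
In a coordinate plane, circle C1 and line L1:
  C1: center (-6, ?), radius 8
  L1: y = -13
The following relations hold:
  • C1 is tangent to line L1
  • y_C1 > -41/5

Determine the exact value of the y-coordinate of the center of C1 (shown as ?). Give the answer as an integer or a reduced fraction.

1. [C1‖L1]  y_C1² + 26y_C1 + 105 = 0  ⇒  y_C1 = -21 or -5
2. given y_C1 > -41/5: keep -5

-5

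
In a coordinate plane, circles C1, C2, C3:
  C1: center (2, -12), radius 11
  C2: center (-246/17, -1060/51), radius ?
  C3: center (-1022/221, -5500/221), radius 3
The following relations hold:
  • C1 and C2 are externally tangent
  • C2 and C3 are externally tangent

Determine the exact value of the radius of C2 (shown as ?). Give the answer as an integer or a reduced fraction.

1. [ext C1·C2]  r_C2² + 22r_C2 − 2047/9 = 0  ⇒  r_C2 = 23/3 (r>0 drops 1)
2. [ext C2·C3]  r_C2² + 6r_C2 − 943/9 = 0  ⇒  r_C2 = 23/3 (r>0 drops 1)

23/3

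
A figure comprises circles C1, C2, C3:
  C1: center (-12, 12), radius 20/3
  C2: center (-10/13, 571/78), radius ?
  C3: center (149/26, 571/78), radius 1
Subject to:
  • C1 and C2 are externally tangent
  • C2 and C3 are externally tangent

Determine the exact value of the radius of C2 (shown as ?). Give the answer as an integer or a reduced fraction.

11/2

1. [ext C1·C2]  r_C2² + (40/3)r_C2 − 1243/12 = 0  ⇒  r_C2 = 11/2 (r>0 drops 1)
2. [ext C2·C3]  r_C2² + 2r_C2 − 165/4 = 0  ⇒  r_C2 = 11/2 (r>0 drops 1)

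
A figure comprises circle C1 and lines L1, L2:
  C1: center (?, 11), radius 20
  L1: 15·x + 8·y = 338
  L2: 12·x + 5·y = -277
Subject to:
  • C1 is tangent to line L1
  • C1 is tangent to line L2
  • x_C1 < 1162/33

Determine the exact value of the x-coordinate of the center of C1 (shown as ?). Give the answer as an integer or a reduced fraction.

1. [C1‖L1]  x_C1² − (100/3)x_C1 − 236 = 0  ⇒  x_C1 = -6 or 118/3
2. [C1‖L2]  x_C1² + (166/3)x_C1 + 296 = 0  ⇒  x_C1 = -148/3 or -6

-6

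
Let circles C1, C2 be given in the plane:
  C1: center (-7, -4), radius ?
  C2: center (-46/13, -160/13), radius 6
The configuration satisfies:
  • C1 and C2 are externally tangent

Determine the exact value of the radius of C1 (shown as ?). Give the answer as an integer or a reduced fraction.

3

1. [ext C1·C2]  r_C1² + 12r_C1 − 45 = 0  ⇒  r_C1 = 3 (r>0 drops 1)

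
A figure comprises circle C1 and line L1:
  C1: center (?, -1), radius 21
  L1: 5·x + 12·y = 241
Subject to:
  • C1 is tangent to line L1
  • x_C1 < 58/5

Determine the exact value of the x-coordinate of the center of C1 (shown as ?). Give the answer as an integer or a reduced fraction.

-4

1. [C1‖L1]  x_C1² − (506/5)x_C1 − 2104/5 = 0  ⇒  x_C1 = -4 or 526/5
2. given x_C1 < 58/5: keep -4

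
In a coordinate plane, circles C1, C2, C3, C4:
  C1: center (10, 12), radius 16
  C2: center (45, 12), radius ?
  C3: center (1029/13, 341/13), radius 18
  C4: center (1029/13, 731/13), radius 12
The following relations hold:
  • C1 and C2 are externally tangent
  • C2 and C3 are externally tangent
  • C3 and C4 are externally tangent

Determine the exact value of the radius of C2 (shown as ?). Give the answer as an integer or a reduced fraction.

19

1. [ext C1·C2]  r_C2² + 32r_C2 − 969 = 0  ⇒  r_C2 = 19 (r>0 drops 1)
2. [ext C2·C3]  r_C2² + 36r_C2 − 1045 = 0  ⇒  r_C2 = 19 (r>0 drops 1)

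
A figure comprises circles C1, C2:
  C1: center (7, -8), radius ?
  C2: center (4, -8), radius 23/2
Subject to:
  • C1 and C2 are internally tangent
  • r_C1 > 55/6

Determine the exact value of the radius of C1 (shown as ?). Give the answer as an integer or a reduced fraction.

1. [int C1,C2]  r_C1² − 23r_C1 + 493/4 = 0  ⇒  r_C1 = 17/2 or 29/2
2. given r_C1 > 55/6: keep 29/2

29/2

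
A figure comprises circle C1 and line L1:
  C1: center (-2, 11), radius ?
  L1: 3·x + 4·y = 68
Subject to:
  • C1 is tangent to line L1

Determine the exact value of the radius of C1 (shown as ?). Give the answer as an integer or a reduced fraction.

6

1. [C1‖L1]  r_C1² − 36 = 0  ⇒  r_C1 = 6 (r>0 drops 1)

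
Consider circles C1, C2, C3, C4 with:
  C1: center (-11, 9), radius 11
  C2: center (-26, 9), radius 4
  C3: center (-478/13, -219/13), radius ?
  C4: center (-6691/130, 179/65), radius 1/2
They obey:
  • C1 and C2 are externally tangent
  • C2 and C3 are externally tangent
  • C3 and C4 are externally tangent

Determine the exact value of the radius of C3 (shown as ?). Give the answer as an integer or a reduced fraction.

24

1. [ext C2·C3]  r_C3² + 8r_C3 − 768 = 0  ⇒  r_C3 = 24 (r>0 drops 1)
2. [ext C3·C4]  r_C3² + 1r_C3 − 600 = 0  ⇒  r_C3 = 24 (r>0 drops 1)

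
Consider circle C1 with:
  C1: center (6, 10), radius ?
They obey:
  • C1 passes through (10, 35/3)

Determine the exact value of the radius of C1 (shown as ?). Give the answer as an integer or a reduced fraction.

13/3

1. [C1∋P]  r_C1² − 169/9 = 0  ⇒  r_C1 = 13/3 (r>0 drops 1)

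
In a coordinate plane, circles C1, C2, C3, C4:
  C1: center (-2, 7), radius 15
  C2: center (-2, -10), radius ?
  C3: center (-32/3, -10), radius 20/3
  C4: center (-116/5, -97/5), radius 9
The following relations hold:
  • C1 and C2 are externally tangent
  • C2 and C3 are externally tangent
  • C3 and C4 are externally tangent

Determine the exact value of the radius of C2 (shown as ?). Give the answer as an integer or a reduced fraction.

1. [ext C1·C2]  r_C2² + 30r_C2 − 64 = 0  ⇒  r_C2 = 2 (r>0 drops 1)
2. [ext C2·C3]  r_C2² + (40/3)r_C2 − 92/3 = 0  ⇒  r_C2 = 2 (r>0 drops 1)

2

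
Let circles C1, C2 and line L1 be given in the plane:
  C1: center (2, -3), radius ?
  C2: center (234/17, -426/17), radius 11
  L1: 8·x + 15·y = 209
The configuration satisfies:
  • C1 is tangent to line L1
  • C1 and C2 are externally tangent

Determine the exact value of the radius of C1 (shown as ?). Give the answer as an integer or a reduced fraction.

1. [C1‖L1]  r_C1² − 196 = 0  ⇒  r_C1 = 14 (r>0 drops 1)
2. [ext C1·C2]  r_C1² + 22r_C1 − 504 = 0  ⇒  r_C1 = 14 (r>0 drops 1)

14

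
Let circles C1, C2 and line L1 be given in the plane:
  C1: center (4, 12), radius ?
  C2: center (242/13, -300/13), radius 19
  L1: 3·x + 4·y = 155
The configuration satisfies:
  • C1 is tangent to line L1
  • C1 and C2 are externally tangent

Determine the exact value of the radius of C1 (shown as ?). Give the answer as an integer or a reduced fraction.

1. [C1‖L1]  r_C1² − 361 = 0  ⇒  r_C1 = 19 (r>0 drops 1)
2. [ext C1·C2]  r_C1² + 38r_C1 − 1083 = 0  ⇒  r_C1 = 19 (r>0 drops 1)

19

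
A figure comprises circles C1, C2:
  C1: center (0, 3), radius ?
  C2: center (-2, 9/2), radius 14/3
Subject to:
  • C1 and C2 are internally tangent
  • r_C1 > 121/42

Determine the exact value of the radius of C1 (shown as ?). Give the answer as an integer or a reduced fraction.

1. [int C1,C2]  r_C1² − (28/3)r_C1 + 559/36 = 0  ⇒  r_C1 = 13/6 or 43/6
2. given r_C1 > 121/42: keep 43/6

43/6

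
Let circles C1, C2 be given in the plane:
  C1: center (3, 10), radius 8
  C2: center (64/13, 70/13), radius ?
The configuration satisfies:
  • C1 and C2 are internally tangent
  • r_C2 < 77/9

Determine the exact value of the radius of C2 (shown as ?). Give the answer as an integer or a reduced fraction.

3

1. [int C1,C2]  r_C2² − 16r_C2 + 39 = 0  ⇒  r_C2 = 3 or 13
2. given r_C2 < 77/9: keep 3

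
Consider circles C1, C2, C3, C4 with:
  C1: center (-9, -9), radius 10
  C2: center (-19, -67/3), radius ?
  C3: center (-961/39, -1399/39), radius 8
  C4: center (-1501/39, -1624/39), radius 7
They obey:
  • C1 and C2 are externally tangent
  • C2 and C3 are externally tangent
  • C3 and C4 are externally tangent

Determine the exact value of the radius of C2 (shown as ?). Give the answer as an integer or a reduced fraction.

20/3

1. [ext C1·C2]  r_C2² + 20r_C2 − 1600/9 = 0  ⇒  r_C2 = 20/3 (r>0 drops 1)
2. [ext C2·C3]  r_C2² + 16r_C2 − 1360/9 = 0  ⇒  r_C2 = 20/3 (r>0 drops 1)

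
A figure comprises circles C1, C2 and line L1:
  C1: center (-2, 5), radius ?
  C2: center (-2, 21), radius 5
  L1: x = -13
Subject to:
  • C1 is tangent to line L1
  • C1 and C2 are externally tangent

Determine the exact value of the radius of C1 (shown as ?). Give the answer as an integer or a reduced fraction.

11

1. [C1‖L1]  r_C1² − 121 = 0  ⇒  r_C1 = 11 (r>0 drops 1)
2. [ext C1·C2]  r_C1² + 10r_C1 − 231 = 0  ⇒  r_C1 = 11 (r>0 drops 1)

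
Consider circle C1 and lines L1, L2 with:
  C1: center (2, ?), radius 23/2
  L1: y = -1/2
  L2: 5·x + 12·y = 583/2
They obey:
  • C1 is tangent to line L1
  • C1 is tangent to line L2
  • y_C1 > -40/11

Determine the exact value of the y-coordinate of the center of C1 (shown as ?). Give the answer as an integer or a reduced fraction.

1. [C1‖L1]  y_C1² + 1y_C1 − 132 = 0  ⇒  y_C1 = -12 or 11
2. [C1‖L2]  y_C1² − (563/12)y_C1 + 4741/12 = 0  ⇒  y_C1 = 11 or 431/12

11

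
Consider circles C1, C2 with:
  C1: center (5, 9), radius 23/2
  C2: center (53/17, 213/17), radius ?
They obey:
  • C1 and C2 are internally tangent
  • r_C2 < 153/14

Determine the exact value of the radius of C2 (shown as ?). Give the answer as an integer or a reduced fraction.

1. [int C1,C2]  r_C2² − 23r_C2 + 465/4 = 0  ⇒  r_C2 = 15/2 or 31/2
2. given r_C2 < 153/14: keep 15/2

15/2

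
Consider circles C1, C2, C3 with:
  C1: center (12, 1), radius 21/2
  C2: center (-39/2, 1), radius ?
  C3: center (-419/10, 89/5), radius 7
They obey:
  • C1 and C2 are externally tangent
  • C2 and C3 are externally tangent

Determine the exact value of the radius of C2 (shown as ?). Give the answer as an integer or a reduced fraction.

21

1. [ext C1·C2]  r_C2² + 21r_C2 − 882 = 0  ⇒  r_C2 = 21 (r>0 drops 1)
2. [ext C2·C3]  r_C2² + 14r_C2 − 735 = 0  ⇒  r_C2 = 21 (r>0 drops 1)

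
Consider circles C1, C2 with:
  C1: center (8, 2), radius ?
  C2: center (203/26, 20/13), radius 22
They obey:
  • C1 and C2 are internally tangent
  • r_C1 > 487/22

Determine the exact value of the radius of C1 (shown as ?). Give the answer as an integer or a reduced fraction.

45/2

1. [int C1,C2]  r_C1² − 44r_C1 + 1935/4 = 0  ⇒  r_C1 = 43/2 or 45/2
2. given r_C1 > 487/22: keep 45/2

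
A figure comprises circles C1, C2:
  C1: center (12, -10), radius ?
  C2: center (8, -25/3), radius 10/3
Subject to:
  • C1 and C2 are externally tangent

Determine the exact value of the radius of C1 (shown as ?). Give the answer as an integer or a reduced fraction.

1

1. [ext C1·C2]  r_C1² + (20/3)r_C1 − 23/3 = 0  ⇒  r_C1 = 1 (r>0 drops 1)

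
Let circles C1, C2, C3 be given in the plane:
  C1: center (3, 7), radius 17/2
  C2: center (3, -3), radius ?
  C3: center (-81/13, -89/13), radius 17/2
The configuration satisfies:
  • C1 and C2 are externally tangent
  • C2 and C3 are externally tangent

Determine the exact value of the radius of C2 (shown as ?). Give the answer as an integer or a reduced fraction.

1. [ext C1·C2]  r_C2² + 17r_C2 − 111/4 = 0  ⇒  r_C2 = 3/2 (r>0 drops 1)
2. [ext C2·C3]  r_C2² + 17r_C2 − 111/4 = 0  ⇒  r_C2 = 3/2 (r>0 drops 1)

3/2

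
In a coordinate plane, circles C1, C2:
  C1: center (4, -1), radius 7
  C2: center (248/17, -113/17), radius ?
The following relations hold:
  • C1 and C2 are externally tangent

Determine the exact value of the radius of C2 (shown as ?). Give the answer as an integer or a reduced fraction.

1. [ext C1·C2]  r_C2² + 14r_C2 − 95 = 0  ⇒  r_C2 = 5 (r>0 drops 1)

5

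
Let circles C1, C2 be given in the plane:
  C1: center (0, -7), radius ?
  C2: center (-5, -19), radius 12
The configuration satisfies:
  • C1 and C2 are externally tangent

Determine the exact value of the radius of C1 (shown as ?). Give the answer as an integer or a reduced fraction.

1

1. [ext C1·C2]  r_C1² + 24r_C1 − 25 = 0  ⇒  r_C1 = 1 (r>0 drops 1)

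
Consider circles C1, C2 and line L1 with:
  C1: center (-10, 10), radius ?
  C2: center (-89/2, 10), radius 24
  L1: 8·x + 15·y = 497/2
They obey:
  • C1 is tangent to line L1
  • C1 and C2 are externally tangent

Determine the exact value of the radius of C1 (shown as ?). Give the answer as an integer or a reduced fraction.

21/2

1. [C1‖L1]  r_C1² − 441/4 = 0  ⇒  r_C1 = 21/2 (r>0 drops 1)
2. [ext C1·C2]  r_C1² + 48r_C1 − 2457/4 = 0  ⇒  r_C1 = 21/2 (r>0 drops 1)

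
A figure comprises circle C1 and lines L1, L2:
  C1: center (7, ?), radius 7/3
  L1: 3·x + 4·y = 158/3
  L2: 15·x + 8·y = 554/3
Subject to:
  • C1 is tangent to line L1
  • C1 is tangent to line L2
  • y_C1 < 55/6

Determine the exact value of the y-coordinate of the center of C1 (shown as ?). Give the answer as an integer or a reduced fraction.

5

1. [C1‖L1]  y_C1² − (95/6)y_C1 + 325/6 = 0  ⇒  y_C1 = 5 or 65/6
2. [C1‖L2]  y_C1² − (239/12)y_C1 + 895/12 = 0  ⇒  y_C1 = 5 or 179/12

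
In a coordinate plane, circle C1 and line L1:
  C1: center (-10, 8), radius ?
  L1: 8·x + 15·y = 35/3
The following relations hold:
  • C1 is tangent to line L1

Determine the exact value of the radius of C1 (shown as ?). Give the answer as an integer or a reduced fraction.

5/3

1. [C1‖L1]  r_C1² − 25/9 = 0  ⇒  r_C1 = 5/3 (r>0 drops 1)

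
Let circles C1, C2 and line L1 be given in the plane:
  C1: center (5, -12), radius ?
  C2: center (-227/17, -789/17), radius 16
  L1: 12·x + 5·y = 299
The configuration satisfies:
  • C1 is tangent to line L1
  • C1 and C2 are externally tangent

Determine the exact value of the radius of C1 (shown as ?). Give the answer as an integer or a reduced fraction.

1. [C1‖L1]  r_C1² − 529 = 0  ⇒  r_C1 = 23 (r>0 drops 1)
2. [ext C1·C2]  r_C1² + 32r_C1 − 1265 = 0  ⇒  r_C1 = 23 (r>0 drops 1)

23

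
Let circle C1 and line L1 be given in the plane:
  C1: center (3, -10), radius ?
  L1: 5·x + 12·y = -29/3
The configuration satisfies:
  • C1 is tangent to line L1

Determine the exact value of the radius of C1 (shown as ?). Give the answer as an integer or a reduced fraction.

22/3

1. [C1‖L1]  r_C1² − 484/9 = 0  ⇒  r_C1 = 22/3 (r>0 drops 1)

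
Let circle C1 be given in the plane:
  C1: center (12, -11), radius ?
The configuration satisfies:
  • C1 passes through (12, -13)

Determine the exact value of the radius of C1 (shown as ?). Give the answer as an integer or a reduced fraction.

2

1. [C1∋P]  r_C1² − 4 = 0  ⇒  r_C1 = 2 (r>0 drops 1)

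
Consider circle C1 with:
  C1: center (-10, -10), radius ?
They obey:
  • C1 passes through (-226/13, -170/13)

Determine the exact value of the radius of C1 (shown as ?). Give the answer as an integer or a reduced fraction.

8

1. [C1∋P]  r_C1² − 64 = 0  ⇒  r_C1 = 8 (r>0 drops 1)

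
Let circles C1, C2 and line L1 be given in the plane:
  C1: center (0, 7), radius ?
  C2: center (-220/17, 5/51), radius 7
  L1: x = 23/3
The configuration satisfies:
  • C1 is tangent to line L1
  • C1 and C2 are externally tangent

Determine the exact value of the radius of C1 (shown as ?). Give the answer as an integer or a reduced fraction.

23/3

1. [C1‖L1]  r_C1² − 529/9 = 0  ⇒  r_C1 = 23/3 (r>0 drops 1)
2. [ext C1·C2]  r_C1² + 14r_C1 − 1495/9 = 0  ⇒  r_C1 = 23/3 (r>0 drops 1)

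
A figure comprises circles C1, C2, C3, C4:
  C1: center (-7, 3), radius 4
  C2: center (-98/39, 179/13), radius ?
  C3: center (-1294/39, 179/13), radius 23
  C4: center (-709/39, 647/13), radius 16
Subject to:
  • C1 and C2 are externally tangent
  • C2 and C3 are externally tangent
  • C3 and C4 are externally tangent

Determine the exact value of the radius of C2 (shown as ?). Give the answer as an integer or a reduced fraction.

23/3

1. [ext C1·C2]  r_C2² + 8r_C2 − 1081/9 = 0  ⇒  r_C2 = 23/3 (r>0 drops 1)
2. [ext C2·C3]  r_C2² + 46r_C2 − 3703/9 = 0  ⇒  r_C2 = 23/3 (r>0 drops 1)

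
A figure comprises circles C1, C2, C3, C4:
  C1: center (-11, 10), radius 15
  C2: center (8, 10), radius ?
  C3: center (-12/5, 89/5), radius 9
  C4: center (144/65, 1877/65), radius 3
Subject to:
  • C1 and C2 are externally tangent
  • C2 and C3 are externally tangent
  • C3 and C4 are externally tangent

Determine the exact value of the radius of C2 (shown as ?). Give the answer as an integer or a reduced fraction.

1. [ext C1·C2]  r_C2² + 30r_C2 − 136 = 0  ⇒  r_C2 = 4 (r>0 drops 1)
2. [ext C2·C3]  r_C2² + 18r_C2 − 88 = 0  ⇒  r_C2 = 4 (r>0 drops 1)

4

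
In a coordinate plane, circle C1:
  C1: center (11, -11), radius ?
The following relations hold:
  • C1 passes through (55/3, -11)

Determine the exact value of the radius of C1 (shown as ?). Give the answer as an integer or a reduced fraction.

1. [C1∋P]  r_C1² − 484/9 = 0  ⇒  r_C1 = 22/3 (r>0 drops 1)

22/3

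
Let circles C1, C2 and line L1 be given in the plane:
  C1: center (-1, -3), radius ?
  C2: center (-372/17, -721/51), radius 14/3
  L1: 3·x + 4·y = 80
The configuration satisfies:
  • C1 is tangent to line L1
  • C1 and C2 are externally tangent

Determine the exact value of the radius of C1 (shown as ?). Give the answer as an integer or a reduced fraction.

1. [C1‖L1]  r_C1² − 361 = 0  ⇒  r_C1 = 19 (r>0 drops 1)
2. [ext C1·C2]  r_C1² + (28/3)r_C1 − 1615/3 = 0  ⇒  r_C1 = 19 (r>0 drops 1)

19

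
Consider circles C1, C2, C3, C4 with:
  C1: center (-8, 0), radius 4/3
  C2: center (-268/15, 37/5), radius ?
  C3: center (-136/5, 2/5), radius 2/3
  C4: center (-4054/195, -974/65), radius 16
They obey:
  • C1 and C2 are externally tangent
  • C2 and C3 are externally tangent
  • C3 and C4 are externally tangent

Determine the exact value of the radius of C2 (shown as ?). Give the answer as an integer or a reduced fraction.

11

1. [ext C1·C2]  r_C2² + (8/3)r_C2 − 451/3 = 0  ⇒  r_C2 = 11 (r>0 drops 1)
2. [ext C2·C3]  r_C2² + (4/3)r_C2 − 407/3 = 0  ⇒  r_C2 = 11 (r>0 drops 1)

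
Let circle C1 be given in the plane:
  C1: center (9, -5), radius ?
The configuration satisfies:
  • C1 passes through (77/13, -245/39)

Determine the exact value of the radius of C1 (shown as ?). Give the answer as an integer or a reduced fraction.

1. [C1∋P]  r_C1² − 100/9 = 0  ⇒  r_C1 = 10/3 (r>0 drops 1)

10/3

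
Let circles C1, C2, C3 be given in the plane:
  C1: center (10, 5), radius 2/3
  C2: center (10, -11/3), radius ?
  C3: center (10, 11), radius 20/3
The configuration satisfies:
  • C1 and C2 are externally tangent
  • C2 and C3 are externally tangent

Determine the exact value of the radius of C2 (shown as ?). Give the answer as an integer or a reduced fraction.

8

1. [ext C1·C2]  r_C2² + (4/3)r_C2 − 224/3 = 0  ⇒  r_C2 = 8 (r>0 drops 1)
2. [ext C2·C3]  r_C2² + (40/3)r_C2 − 512/3 = 0  ⇒  r_C2 = 8 (r>0 drops 1)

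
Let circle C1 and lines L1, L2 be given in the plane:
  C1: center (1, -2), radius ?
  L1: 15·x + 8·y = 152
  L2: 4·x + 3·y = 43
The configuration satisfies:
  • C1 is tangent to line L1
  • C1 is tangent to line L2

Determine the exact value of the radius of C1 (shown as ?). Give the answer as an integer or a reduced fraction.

9

1. [C1‖L1]  r_C1² − 81 = 0  ⇒  r_C1 = 9 (r>0 drops 1)
2. [C1‖L2]  r_C1² − 81 = 0  ⇒  r_C1 = 9 (r>0 drops 1)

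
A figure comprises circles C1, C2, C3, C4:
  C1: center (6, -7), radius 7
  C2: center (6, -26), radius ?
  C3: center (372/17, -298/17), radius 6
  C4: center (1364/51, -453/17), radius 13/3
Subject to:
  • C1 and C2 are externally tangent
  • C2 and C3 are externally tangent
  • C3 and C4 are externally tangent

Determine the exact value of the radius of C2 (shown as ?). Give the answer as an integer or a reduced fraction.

12

1. [ext C1·C2]  r_C2² + 14r_C2 − 312 = 0  ⇒  r_C2 = 12 (r>0 drops 1)
2. [ext C2·C3]  r_C2² + 12r_C2 − 288 = 0  ⇒  r_C2 = 12 (r>0 drops 1)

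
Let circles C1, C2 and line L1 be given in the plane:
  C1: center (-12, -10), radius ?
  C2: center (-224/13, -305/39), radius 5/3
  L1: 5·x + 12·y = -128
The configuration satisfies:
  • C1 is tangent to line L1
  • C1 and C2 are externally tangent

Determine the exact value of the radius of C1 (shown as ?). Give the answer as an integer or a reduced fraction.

4

1. [C1‖L1]  r_C1² − 16 = 0  ⇒  r_C1 = 4 (r>0 drops 1)
2. [ext C1·C2]  r_C1² + (10/3)r_C1 − 88/3 = 0  ⇒  r_C1 = 4 (r>0 drops 1)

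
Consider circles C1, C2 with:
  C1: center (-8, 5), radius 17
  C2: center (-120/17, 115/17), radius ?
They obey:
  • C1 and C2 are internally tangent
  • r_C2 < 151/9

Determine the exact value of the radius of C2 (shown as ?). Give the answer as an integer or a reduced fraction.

15

1. [int C1,C2]  r_C2² − 34r_C2 + 285 = 0  ⇒  r_C2 = 15 or 19
2. given r_C2 < 151/9: keep 15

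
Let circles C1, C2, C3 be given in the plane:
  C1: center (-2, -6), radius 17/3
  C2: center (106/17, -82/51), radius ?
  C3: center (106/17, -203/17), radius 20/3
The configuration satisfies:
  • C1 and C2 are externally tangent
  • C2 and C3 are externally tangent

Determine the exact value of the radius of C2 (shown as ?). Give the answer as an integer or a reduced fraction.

11/3

1. [ext C1·C2]  r_C2² + (34/3)r_C2 − 55 = 0  ⇒  r_C2 = 11/3 (r>0 drops 1)
2. [ext C2·C3]  r_C2² + (40/3)r_C2 − 187/3 = 0  ⇒  r_C2 = 11/3 (r>0 drops 1)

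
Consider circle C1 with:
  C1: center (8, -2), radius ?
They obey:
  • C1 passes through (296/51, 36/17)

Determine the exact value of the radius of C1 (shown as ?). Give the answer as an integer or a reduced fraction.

1. [C1∋P]  r_C1² − 196/9 = 0  ⇒  r_C1 = 14/3 (r>0 drops 1)

14/3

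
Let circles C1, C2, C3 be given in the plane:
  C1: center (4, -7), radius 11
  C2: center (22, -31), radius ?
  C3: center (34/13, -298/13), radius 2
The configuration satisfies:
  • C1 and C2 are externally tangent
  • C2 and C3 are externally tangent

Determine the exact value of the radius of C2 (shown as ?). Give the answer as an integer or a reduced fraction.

1. [ext C1·C2]  r_C2² + 22r_C2 − 779 = 0  ⇒  r_C2 = 19 (r>0 drops 1)
2. [ext C2·C3]  r_C2² + 4r_C2 − 437 = 0  ⇒  r_C2 = 19 (r>0 drops 1)

19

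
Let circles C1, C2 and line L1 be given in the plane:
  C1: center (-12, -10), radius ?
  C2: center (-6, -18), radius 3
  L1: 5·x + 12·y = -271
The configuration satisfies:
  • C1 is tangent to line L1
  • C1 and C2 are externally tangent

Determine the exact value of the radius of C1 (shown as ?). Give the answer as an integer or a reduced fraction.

1. [C1‖L1]  r_C1² − 49 = 0  ⇒  r_C1 = 7 (r>0 drops 1)
2. [ext C1·C2]  r_C1² + 6r_C1 − 91 = 0  ⇒  r_C1 = 7 (r>0 drops 1)

7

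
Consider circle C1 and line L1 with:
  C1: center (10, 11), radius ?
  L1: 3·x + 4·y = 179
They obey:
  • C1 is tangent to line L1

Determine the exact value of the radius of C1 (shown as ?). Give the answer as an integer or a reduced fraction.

21

1. [C1‖L1]  r_C1² − 441 = 0  ⇒  r_C1 = 21 (r>0 drops 1)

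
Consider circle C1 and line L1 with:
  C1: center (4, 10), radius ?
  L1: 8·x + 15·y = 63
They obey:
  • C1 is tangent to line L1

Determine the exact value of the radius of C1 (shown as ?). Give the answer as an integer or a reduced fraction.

1. [C1‖L1]  r_C1² − 49 = 0  ⇒  r_C1 = 7 (r>0 drops 1)

7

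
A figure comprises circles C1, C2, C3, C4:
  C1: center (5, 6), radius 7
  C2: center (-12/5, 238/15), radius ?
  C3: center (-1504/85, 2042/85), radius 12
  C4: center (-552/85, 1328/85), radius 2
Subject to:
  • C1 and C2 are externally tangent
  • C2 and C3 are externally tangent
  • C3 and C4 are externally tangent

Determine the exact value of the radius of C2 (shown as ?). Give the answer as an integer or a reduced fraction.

16/3

1. [ext C1·C2]  r_C2² + 14r_C2 − 928/9 = 0  ⇒  r_C2 = 16/3 (r>0 drops 1)
2. [ext C2·C3]  r_C2² + 24r_C2 − 1408/9 = 0  ⇒  r_C2 = 16/3 (r>0 drops 1)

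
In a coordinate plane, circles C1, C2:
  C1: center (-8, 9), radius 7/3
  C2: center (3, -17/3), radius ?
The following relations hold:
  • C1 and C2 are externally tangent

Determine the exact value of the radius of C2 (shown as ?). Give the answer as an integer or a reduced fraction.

16

1. [ext C1·C2]  r_C2² + (14/3)r_C2 − 992/3 = 0  ⇒  r_C2 = 16 (r>0 drops 1)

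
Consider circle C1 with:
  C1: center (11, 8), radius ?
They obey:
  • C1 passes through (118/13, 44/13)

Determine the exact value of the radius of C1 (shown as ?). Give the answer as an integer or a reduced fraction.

1. [C1∋P]  r_C1² − 25 = 0  ⇒  r_C1 = 5 (r>0 drops 1)

5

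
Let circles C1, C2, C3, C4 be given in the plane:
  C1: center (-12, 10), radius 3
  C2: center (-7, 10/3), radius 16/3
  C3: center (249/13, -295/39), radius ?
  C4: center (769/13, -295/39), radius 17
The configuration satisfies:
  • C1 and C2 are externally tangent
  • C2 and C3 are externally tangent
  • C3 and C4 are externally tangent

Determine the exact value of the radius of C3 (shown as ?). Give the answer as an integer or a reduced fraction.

23

1. [ext C2·C3]  r_C3² + (32/3)r_C3 − 2323/3 = 0  ⇒  r_C3 = 23 (r>0 drops 1)
2. [ext C3·C4]  r_C3² + 34r_C3 − 1311 = 0  ⇒  r_C3 = 23 (r>0 drops 1)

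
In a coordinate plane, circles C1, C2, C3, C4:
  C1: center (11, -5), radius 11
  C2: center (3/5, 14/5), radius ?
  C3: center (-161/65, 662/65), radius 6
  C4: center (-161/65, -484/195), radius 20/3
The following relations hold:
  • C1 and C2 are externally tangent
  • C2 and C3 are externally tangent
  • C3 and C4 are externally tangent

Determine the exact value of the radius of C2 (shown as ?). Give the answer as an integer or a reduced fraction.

2

1. [ext C1·C2]  r_C2² + 22r_C2 − 48 = 0  ⇒  r_C2 = 2 (r>0 drops 1)
2. [ext C2·C3]  r_C2² + 12r_C2 − 28 = 0  ⇒  r_C2 = 2 (r>0 drops 1)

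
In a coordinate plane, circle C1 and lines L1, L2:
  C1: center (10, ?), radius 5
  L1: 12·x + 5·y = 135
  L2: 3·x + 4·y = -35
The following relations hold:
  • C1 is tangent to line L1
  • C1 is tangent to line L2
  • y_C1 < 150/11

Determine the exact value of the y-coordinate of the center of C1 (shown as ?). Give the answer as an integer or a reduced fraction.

-10

1. [C1‖L1]  y_C1² − 6y_C1 − 160 = 0  ⇒  y_C1 = -10 or 16
2. [C1‖L2]  y_C1² + (65/2)y_C1 + 225 = 0  ⇒  y_C1 = -45/2 or -10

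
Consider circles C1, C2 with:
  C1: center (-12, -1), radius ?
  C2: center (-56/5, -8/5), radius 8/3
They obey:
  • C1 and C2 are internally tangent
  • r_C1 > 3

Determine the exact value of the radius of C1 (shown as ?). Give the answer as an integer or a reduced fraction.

11/3

1. [int C1,C2]  r_C1² − (16/3)r_C1 + 55/9 = 0  ⇒  r_C1 = 5/3 or 11/3
2. given r_C1 > 3: keep 11/3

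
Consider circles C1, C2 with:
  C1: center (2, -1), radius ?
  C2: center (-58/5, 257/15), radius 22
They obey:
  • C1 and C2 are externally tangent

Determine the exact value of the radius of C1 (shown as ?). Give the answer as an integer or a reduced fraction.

1. [ext C1·C2]  r_C1² + 44r_C1 − 268/9 = 0  ⇒  r_C1 = 2/3 (r>0 drops 1)

2/3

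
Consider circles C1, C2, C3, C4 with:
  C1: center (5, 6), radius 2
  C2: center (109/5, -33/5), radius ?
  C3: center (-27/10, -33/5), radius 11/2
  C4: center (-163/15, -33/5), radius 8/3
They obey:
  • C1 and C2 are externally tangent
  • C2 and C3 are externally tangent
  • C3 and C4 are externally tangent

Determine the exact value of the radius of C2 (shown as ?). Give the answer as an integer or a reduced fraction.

19

1. [ext C1·C2]  r_C2² + 4r_C2 − 437 = 0  ⇒  r_C2 = 19 (r>0 drops 1)
2. [ext C2·C3]  r_C2² + 11r_C2 − 570 = 0  ⇒  r_C2 = 19 (r>0 drops 1)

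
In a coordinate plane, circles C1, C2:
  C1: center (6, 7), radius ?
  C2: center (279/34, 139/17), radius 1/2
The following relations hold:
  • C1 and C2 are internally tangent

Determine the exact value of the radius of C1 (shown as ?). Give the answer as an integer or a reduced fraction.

1. [int C1,C2]  r_C1² − 1r_C1 − 6 = 0  ⇒  r_C1 = 3 (r>0 drops 1)

3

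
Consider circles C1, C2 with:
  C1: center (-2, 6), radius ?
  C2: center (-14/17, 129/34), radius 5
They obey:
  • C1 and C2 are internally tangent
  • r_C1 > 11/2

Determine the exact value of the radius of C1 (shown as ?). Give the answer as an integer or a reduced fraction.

1. [int C1,C2]  r_C1² − 10r_C1 + 75/4 = 0  ⇒  r_C1 = 5/2 or 15/2
2. given r_C1 > 11/2: keep 15/2

15/2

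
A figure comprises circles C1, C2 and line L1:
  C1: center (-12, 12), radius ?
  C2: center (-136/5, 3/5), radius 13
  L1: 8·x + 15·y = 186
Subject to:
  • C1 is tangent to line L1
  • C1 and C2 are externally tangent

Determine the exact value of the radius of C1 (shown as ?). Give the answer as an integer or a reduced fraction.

6

1. [C1‖L1]  r_C1² − 36 = 0  ⇒  r_C1 = 6 (r>0 drops 1)
2. [ext C1·C2]  r_C1² + 26r_C1 − 192 = 0  ⇒  r_C1 = 6 (r>0 drops 1)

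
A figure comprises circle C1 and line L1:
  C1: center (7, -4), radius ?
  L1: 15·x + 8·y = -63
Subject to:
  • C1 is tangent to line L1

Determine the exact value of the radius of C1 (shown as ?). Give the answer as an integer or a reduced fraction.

1. [C1‖L1]  r_C1² − 64 = 0  ⇒  r_C1 = 8 (r>0 drops 1)

8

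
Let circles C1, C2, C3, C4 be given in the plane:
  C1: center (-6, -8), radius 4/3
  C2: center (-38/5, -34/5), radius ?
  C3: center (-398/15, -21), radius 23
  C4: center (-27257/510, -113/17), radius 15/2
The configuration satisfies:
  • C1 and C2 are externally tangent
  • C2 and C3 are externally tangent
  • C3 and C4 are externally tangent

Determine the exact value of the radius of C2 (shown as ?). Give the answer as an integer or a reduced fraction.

2/3

1. [ext C1·C2]  r_C2² + (8/3)r_C2 − 20/9 = 0  ⇒  r_C2 = 2/3 (r>0 drops 1)
2. [ext C2·C3]  r_C2² + 46r_C2 − 280/9 = 0  ⇒  r_C2 = 2/3 (r>0 drops 1)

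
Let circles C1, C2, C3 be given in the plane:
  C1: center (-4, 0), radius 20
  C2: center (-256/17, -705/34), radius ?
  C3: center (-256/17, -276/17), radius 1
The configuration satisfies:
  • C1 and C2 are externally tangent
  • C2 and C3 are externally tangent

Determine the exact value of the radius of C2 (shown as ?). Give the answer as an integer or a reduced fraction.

1. [ext C1·C2]  r_C2² + 40r_C2 − 609/4 = 0  ⇒  r_C2 = 7/2 (r>0 drops 1)
2. [ext C2·C3]  r_C2² + 2r_C2 − 77/4 = 0  ⇒  r_C2 = 7/2 (r>0 drops 1)

7/2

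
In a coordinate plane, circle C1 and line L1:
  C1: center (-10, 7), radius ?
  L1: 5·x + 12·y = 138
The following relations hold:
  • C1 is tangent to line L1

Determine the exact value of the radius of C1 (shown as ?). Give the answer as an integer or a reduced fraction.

8

1. [C1‖L1]  r_C1² − 64 = 0  ⇒  r_C1 = 8 (r>0 drops 1)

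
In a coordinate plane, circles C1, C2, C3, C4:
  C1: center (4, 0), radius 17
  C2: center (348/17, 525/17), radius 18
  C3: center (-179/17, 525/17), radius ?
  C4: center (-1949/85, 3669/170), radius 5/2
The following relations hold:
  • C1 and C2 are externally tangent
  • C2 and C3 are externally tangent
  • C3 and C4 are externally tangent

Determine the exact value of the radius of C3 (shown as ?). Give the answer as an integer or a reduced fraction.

13

1. [ext C2·C3]  r_C3² + 36r_C3 − 637 = 0  ⇒  r_C3 = 13 (r>0 drops 1)
2. [ext C3·C4]  r_C3² + 5r_C3 − 234 = 0  ⇒  r_C3 = 13 (r>0 drops 1)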